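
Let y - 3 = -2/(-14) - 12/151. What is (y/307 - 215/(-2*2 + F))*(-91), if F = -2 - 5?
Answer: -907437739/509927 ≈ -1779.5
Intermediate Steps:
F = -7
y = 3238/1057 (y = 3 + (-2/(-14) - 12/151) = 3 + (-2*(-1/14) - 12*1/151) = 3 + (⅐ - 12/151) = 3 + 67/1057 = 3238/1057 ≈ 3.0634)
(y/307 - 215/(-2*2 + F))*(-91) = ((3238/1057)/307 - 215/(-2*2 - 7))*(-91) = ((3238/1057)*(1/307) - 215/(-4 - 7))*(-91) = (3238/324499 - 215/(-11))*(-91) = (3238/324499 - 215*(-1/11))*(-91) = (3238/324499 + 215/11)*(-91) = (69802903/3569489)*(-91) = -907437739/509927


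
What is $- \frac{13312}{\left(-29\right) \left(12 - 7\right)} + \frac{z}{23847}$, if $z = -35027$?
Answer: $\frac{312372349}{3457815} \approx 90.338$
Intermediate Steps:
$- \frac{13312}{\left(-29\right) \left(12 - 7\right)} + \frac{z}{23847} = - \frac{13312}{\left(-29\right) \left(12 - 7\right)} - \frac{35027}{23847} = - \frac{13312}{\left(-29\right) 5} - \frac{35027}{23847} = - \frac{13312}{-145} - \frac{35027}{23847} = \left(-13312\right) \left(- \frac{1}{145}\right) - \frac{35027}{23847} = \frac{13312}{145} - \frac{35027}{23847} = \frac{312372349}{3457815}$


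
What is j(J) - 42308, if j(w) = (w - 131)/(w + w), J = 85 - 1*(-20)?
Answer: -4442353/105 ≈ -42308.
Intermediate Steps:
J = 105 (J = 85 + 20 = 105)
j(w) = (-131 + w)/(2*w) (j(w) = (-131 + w)/((2*w)) = (-131 + w)*(1/(2*w)) = (-131 + w)/(2*w))
j(J) - 42308 = (1/2)*(-131 + 105)/105 - 42308 = (1/2)*(1/105)*(-26) - 42308 = -13/105 - 42308 = -4442353/105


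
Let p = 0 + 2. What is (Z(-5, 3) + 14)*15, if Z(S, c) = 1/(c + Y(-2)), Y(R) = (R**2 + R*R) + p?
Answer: 2745/13 ≈ 211.15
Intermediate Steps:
p = 2
Y(R) = 2 + 2*R**2 (Y(R) = (R**2 + R*R) + 2 = (R**2 + R**2) + 2 = 2*R**2 + 2 = 2 + 2*R**2)
Z(S, c) = 1/(10 + c) (Z(S, c) = 1/(c + (2 + 2*(-2)**2)) = 1/(c + (2 + 2*4)) = 1/(c + (2 + 8)) = 1/(c + 10) = 1/(10 + c))
(Z(-5, 3) + 14)*15 = (1/(10 + 3) + 14)*15 = (1/13 + 14)*15 = (183/13)*15 = 2745/13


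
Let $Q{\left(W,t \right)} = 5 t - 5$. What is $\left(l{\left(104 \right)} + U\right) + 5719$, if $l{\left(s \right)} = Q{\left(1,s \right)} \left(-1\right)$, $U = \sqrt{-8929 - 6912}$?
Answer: $5204 + i \sqrt{15841} \approx 5204.0 + 125.86 i$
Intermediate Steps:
$Q{\left(W,t \right)} = -5 + 5 t$
$U = i \sqrt{15841}$ ($U = \sqrt{-15841} = i \sqrt{15841} \approx 125.86 i$)
$l{\left(s \right)} = 5 - 5 s$ ($l{\left(s \right)} = \left(-5 + 5 s\right) \left(-1\right) = 5 - 5 s$)
$\left(l{\left(104 \right)} + U\right) + 5719 = \left(\left(5 - 520\right) + i \sqrt{15841}\right) + 5719 = \left(-515 + i \sqrt{15841}\right) + 5719 = 5204 + i \sqrt{15841}$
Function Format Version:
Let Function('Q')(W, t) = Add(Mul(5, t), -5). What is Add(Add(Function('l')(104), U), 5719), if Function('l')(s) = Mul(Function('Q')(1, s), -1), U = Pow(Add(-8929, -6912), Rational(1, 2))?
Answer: Add(5204, Mul(I, Pow(15841, Rational(1, 2)))) ≈ Add(5204.0, Mul(125.86, I))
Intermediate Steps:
Function('Q')(W, t) = Add(-5, Mul(5, t))
U = Mul(I, Pow(15841, Rational(1, 2))) (U = Pow(-15841, Rational(1, 2)) = Mul(I, Pow(15841, Rational(1, 2))) ≈ Mul(125.86, I))
Function('l')(s) = Add(5, Mul(-5, s)) (Function('l')(s) = Mul(Add(-5, Mul(5, s)), -1) = Add(5, Mul(-5, s)))
Add(Add(Function('l')(104), U), 5719) = Add(Add(Add(5, Mul(-5, 104)), Mul(I, Pow(15841, Rational(1, 2)))), 5719) = Add(Add(Add(5, -520), Mul(I, Pow(15841, Rational(1, 2)))), 5719) = Add(Add(-515, Mul(I, Pow(15841, Rational(1, 2)))), 5719) = Add(5204, Mul(I, Pow(15841, Rational(1, 2))))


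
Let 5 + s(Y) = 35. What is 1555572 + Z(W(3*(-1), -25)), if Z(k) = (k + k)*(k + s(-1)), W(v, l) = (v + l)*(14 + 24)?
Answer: 3755924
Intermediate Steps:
s(Y) = 30 (s(Y) = -5 + 35 = 30)
W(v, l) = 38*l + 38*v (W(v, l) = (l + v)*38 = 38*l + 38*v)
Z(k) = 2*k*(30 + k) (Z(k) = (k + k)*(k + 30) = (2*k)*(30 + k) = 2*k*(30 + k))
1555572 + Z(W(3*(-1), -25)) = 1555572 + 2*(38*(-25) + 38*(3*(-1)))*(30 + (38*(-25) + 38*(3*(-1)))) = 1555572 + 2*(-950 + 38*(-3))*(30 + (-950 + 38*(-3))) = 1555572 + 2*(-950 - 114)*(30 + (-950 - 114)) = 1555572 + 2*(-1064)*(30 - 1064) = 1555572 + 2*(-1064)*(-1034) = 1555572 + 2200352 = 3755924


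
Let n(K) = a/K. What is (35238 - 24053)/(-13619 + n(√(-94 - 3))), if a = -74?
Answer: -14775865955/17991290093 - 827690*I*√97/17991290093 ≈ -0.82128 - 0.0004531*I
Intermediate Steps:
n(K) = -74/K
(35238 - 24053)/(-13619 + n(√(-94 - 3))) = (35238 - 24053)/(-13619 - 74/√(-94 - 3)) = 11185/(-13619 - 74*(-I*√97/97)) = 11185/(-13619 - (-74)*I*√97/97) = 11185/(-13619 + 74*I*√97/97)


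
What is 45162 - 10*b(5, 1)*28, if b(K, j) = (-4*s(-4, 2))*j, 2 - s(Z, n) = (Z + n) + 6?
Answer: 42922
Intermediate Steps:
s(Z, n) = -4 - Z - n (s(Z, n) = 2 - ((Z + n) + 6) = 2 - (6 + Z + n) = 2 + (-6 - Z - n) = -4 - Z - n)
b(K, j) = 8*j (b(K, j) = (-4*(-4 - 1*(-4) - 1*2))*j = (-4*(-4 + 4 - 2))*j = (-4*(-2))*j = 8*j)
45162 - 10*b(5, 1)*28 = 45162 - 80*28 = 45162 - 2240 = 42922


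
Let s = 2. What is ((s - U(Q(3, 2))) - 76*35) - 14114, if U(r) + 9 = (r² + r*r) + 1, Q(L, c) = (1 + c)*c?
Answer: -16836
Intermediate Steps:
Q(L, c) = c*(1 + c)
U(r) = -8 + 2*r² (U(r) = -9 + ((r² + r*r) + 1) = -9 + ((r² + r²) + 1) = -9 + (2*r² + 1) = -9 + (1 + 2*r²) = -8 + 2*r²)
((s - U(Q(3, 2))) - 76*35) - 14114 = ((2 - (-8 + 2*(2*(1 + 2))²)) - 76*35) - 14114 = ((2 - (-8 + 2*(2*3)²)) - 2660) - 14114 = ((2 - (-8 + 2*6²)) - 2660) - 14114 = ((2 - (-8 + 2*36)) - 2660) - 14114 = ((2 - (-8 + 72)) - 2660) - 14114 = ((2 - 1*64) - 2660) - 14114 = ((2 - 64) - 2660) - 14114 = (-62 - 2660) - 14114 = -2722 - 14114 = -16836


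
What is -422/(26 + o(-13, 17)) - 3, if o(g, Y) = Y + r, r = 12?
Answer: -587/55 ≈ -10.673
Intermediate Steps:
o(g, Y) = 12 + Y (o(g, Y) = Y + 12 = 12 + Y)
-422/(26 + o(-13, 17)) - 3 = -422/(26 + (12 + 17)) - 3 = -422/(26 + 29) - 3 = -422/55 - 3 = -587/55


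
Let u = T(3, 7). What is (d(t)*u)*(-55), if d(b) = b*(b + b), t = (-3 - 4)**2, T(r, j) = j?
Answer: -1848770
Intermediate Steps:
t = 49 (t = (-7)**2 = 49)
d(b) = 2*b**2 (d(b) = b*(2*b) = 2*b**2)
u = 7
(d(t)*u)*(-55) = ((2*49**2)*7)*(-55) = ((2*2401)*7)*(-55) = (4802*7)*(-55) = 33614*(-55) = -1848770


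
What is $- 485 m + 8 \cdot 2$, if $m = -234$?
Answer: $113506$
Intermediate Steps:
$- 485 m + 8 \cdot 2 = \left(-485\right) \left(-234\right) + 8 \cdot 2 = 113490 + 16 = 113506$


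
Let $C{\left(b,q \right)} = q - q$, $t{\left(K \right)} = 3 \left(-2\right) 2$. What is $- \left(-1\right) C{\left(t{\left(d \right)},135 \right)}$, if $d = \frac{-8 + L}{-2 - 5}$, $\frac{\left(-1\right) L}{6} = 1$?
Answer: $0$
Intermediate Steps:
$L = -6$ ($L = \left(-6\right) 1 = -6$)
$d = 2$ ($d = \frac{-8 - 6}{-2 - 5} = - \frac{14}{-7} = \left(-14\right) \left(- \frac{1}{7}\right) = 2$)
$t{\left(K \right)} = -12$ ($t{\left(K \right)} = \left(-6\right) 2 = -12$)
$C{\left(b,q \right)} = 0$
$- \left(-1\right) C{\left(t{\left(d \right)},135 \right)} = - \left(-1\right) 0 = \left(-1\right) 0 = 0$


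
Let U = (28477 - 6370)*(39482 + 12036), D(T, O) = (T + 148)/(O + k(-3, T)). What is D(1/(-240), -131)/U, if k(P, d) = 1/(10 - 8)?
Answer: -35519/35670611902320 ≈ -9.9575e-10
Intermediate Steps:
k(P, d) = ½ (k(P, d) = 1/2 = ½)
D(T, O) = (148 + T)/(½ + O) (D(T, O) = (T + 148)/(O + ½) = (148 + T)/(½ + O))
U = 1138908426 (U = 22107*51518 = 1138908426)
D(1/(-240), -131)/U = (2*(148 + 1/(-240))/(1 + 2*(-131)))/1138908426 = (2*(148 - 1/240)/(1 - 262))*(1/1138908426) = (2*(35519/240)/(-261))*(1/1138908426) = (2*(-1/261)*(35519/240))*(1/1138908426) = -35519/31320*1/1138908426 = -35519/35670611902320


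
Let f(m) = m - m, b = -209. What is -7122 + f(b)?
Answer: -7122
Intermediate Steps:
f(m) = 0
-7122 + f(b) = -7122 + 0 = -7122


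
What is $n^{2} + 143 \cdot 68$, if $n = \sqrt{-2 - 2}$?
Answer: $9720$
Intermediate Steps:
$n = 2 i$ ($n = \sqrt{-4} = 2 i \approx 2.0 i$)
$n^{2} + 143 \cdot 68 = \left(2 i\right)^{2} + 143 \cdot 68 = -4 + 9724 = 9720$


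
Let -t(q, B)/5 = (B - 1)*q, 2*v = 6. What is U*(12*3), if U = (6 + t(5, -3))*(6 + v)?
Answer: 34344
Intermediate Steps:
v = 3 (v = (1/2)*6 = 3)
t(q, B) = -5*q*(-1 + B) (t(q, B) = -5*(B - 1)*q = -5*(-1 + B)*q = -5*q*(-1 + B))
U = 954 (U = (6 + 5*5*(1 - 1*(-3)))*(6 + 3) = (6 + 5*5*(1 + 3))*9 = (6 + 5*5*4)*9 = (6 + 100)*9 = 106*9 = 954)
U*(12*3) = 954*(12*3) = 954*36 = 34344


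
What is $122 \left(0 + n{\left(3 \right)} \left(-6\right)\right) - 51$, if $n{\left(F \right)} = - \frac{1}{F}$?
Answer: $193$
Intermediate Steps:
$122 \left(0 + n{\left(3 \right)} \left(-6\right)\right) - 51 = 122 \left(0 + - \frac{1}{3} \left(-6\right)\right) - 51 = 122 \left(0 + \left(-1\right) \frac{1}{3} \left(-6\right)\right) - 51 = 122 \left(0 - -2\right) - 51 = 122 \left(0 + 2\right) - 51 = 122 \cdot 2 - 51 = 244 - 51 = 193$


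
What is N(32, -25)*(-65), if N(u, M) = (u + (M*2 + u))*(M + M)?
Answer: 45500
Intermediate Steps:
N(u, M) = 2*M*(2*M + 2*u) (N(u, M) = (u + (2*M + u))*(2*M) = (u + (u + 2*M))*(2*M) = (2*M + 2*u)*(2*M) = 2*M*(2*M + 2*u))
N(32, -25)*(-65) = (4*(-25)*(-25 + 32))*(-65) = (4*(-25)*7)*(-65) = -700*(-65) = 45500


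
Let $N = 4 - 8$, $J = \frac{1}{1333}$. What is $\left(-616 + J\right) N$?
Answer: $\frac{3284508}{1333} \approx 2464.0$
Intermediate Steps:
$J = \frac{1}{1333} \approx 0.00075019$
$N = -4$ ($N = 4 - 8 = -4$)
$\left(-616 + J\right) N = \left(-616 + \frac{1}{1333}\right) \left(-4\right) = \left(- \frac{821127}{1333}\right) \left(-4\right) = \frac{3284508}{1333}$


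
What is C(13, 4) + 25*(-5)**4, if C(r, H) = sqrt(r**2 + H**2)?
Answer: 15625 + sqrt(185) ≈ 15639.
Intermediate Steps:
C(r, H) = sqrt(H**2 + r**2)
C(13, 4) + 25*(-5)**4 = sqrt(4**2 + 13**2) + 25*(-5)**4 = sqrt(16 + 169) + 25*625 = sqrt(185) + 15625 = 15625 + sqrt(185)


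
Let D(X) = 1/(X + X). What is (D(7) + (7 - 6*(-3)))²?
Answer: 123201/196 ≈ 628.58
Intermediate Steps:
D(X) = 1/(2*X)
(D(7) + (7 - 6*(-3)))² = ((½)/7 + (7 - 6*(-3)))² = ((½)*(⅐) + (7 + 18))² = (1/14 + 25)² = (351/14)² = 123201/196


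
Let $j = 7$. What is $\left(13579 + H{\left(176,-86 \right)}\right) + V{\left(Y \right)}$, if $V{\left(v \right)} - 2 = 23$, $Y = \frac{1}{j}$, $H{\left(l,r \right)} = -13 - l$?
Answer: $13415$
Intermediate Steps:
$Y = \frac{1}{7} \approx 0.14286$
$V{\left(v \right)} = 25$ ($V{\left(v \right)} = 2 + 23 = 25$)
$\left(13579 + H{\left(176,-86 \right)}\right) + V{\left(Y \right)} = \left(13579 - 189\right) + 25 = 13390 + 25 = 13415$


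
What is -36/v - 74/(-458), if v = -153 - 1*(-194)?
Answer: -6727/9389 ≈ -0.71648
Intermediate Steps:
v = 41 (v = -153 + 194 = 41)
-36/v - 74/(-458) = -36/41 - 74/(-458) = -36*1/41 - 74*(-1/458) = -36/41 + 37/229 = -6727/9389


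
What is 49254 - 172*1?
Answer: 49082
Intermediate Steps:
49254 - 172*1 = 49254 - 172 = 49082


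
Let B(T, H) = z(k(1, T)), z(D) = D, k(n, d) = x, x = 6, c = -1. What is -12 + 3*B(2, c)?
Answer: 6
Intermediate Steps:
k(n, d) = 6
B(T, H) = 6
-12 + 3*B(2, c) = -12 + 3*6 = -12 + 18 = 6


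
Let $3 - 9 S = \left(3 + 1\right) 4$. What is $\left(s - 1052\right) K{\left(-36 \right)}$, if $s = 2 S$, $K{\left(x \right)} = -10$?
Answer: $\frac{94940}{9} \approx 10549.0$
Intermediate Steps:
$S = - \frac{13}{9}$ ($S = \frac{1}{3} - \frac{\left(3 + 1\right) 4}{9} = \frac{1}{3} - \frac{4 \cdot 4}{9} = \frac{1}{3} - \frac{16}{9} = - \frac{13}{9} \approx -1.4444$)
$s = - \frac{26}{9}$ ($s = 2 \left(- \frac{13}{9}\right) = - \frac{26}{9} \approx -2.8889$)
$\left(s - 1052\right) K{\left(-36 \right)} = \left(- \frac{26}{9} - 1052\right) \left(-10\right) = \left(- \frac{9494}{9}\right) \left(-10\right) = \frac{94940}{9}$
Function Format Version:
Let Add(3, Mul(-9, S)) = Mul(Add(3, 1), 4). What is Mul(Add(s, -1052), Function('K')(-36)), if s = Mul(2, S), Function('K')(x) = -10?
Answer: Rational(94940, 9) ≈ 10549.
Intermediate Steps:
S = Rational(-13, 9) (S = Add(Rational(1, 3), Mul(Rational(-1, 9), Mul(Add(3, 1), 4))) = Add(Rational(1, 3), Mul(Rational(-1, 9), Mul(4, 4))) = Add(Rational(1, 3), Mul(Rational(-1, 9), 16)) = Add(Rational(1, 3), Rational(-16, 9)) = Rational(-13, 9) ≈ -1.4444)
s = Rational(-26, 9) (s = Mul(2, Rational(-13, 9)) = Rational(-26, 9) ≈ -2.8889)
Mul(Add(s, -1052), Function('K')(-36)) = Mul(Add(Rational(-26, 9), -1052), -10) = Mul(Rational(-9494, 9), -10) = Rational(94940, 9)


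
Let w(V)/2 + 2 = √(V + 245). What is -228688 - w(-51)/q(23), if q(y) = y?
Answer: -5259820/23 - 2*√194/23 ≈ -2.2869e+5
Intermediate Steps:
w(V) = -4 + 2*√(245 + V) (w(V) = -4 + 2*√(V + 245) = -4 + 2*√(245 + V))
-228688 - w(-51)/q(23) = -228688 - (-4 + 2*√(245 - 51))/23 = -228688 - (-4 + 2*√194)/23 = -228688 - (-4/23 + 2*√194/23) = -228688 + (4/23 - 2*√194/23) = -5259820/23 - 2*√194/23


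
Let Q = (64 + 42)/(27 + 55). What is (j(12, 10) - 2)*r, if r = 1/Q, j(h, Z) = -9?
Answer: -451/53 ≈ -8.5094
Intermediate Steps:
Q = 53/41 (Q = 106/82 = 106*(1/82) = 53/41 ≈ 1.2927)
r = 41/53 (r = 1/(53/41) = 41/53 ≈ 0.77359)
(j(12, 10) - 2)*r = (-9 - 2)*(41/53) = -11*41/53 = -451/53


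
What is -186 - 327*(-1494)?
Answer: 488352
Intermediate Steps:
-186 - 327*(-1494) = -186 + 488538 = 488352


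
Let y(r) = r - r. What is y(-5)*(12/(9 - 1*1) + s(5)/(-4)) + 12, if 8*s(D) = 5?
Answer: 12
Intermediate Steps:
s(D) = 5/8 (s(D) = (1/8)*5 = 5/8)
y(r) = 0
y(-5)*(12/(9 - 1*1) + s(5)/(-4)) + 12 = 0*(12/(9 - 1*1) + (5/8)/(-4)) + 12 = 0*(12/(9 - 1) + (5/8)*(-1/4)) + 12 = 0*(12/8 - 5/32) + 12 = 0*(12*(1/8) - 5/32) + 12 = 0*(3/2 - 5/32) + 12 = 0*(43/32) + 12 = 0 + 12 = 12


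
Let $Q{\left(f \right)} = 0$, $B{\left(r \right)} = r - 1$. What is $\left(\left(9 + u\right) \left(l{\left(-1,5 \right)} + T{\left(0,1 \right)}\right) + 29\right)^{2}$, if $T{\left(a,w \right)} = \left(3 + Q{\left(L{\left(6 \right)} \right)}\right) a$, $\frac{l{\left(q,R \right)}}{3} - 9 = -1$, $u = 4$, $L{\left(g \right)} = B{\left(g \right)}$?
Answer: $116281$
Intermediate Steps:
$B{\left(r \right)} = -1 + r$ ($B{\left(r \right)} = r - 1 = -1 + r$)
$L{\left(g \right)} = -1 + g$
$l{\left(q,R \right)} = 24$ ($l{\left(q,R \right)} = 27 + 3 \left(-1\right) = 27 - 3 = 24$)
$T{\left(a,w \right)} = 3 a$ ($T{\left(a,w \right)} = \left(3 + 0\right) a = 3 a$)
$\left(\left(9 + u\right) \left(l{\left(-1,5 \right)} + T{\left(0,1 \right)}\right) + 29\right)^{2} = \left(\left(9 + 4\right) \left(24 + 3 \cdot 0\right) + 29\right)^{2} = \left(13 \left(24 + 0\right) + 29\right)^{2} = \left(13 \cdot 24 + 29\right)^{2} = \left(312 + 29\right)^{2} = 341^{2} = 116281$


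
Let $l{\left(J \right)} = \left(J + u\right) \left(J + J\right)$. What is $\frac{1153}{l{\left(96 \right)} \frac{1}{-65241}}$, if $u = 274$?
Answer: $- \frac{25074291}{23680} \approx -1058.9$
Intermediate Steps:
$l{\left(J \right)} = 2 J \left(274 + J\right)$ ($l{\left(J \right)} = \left(J + 274\right) \left(J + J\right) = \left(274 + J\right) 2 J = 2 J \left(274 + J\right)$)
$\frac{1153}{l{\left(96 \right)} \frac{1}{-65241}} = \frac{1153}{2 \cdot 96 \left(274 + 96\right) \frac{1}{-65241}} = \frac{1153}{2 \cdot 96 \cdot 370 \left(- \frac{1}{65241}\right)} = \frac{1153}{71040 \left(- \frac{1}{65241}\right)} = \frac{1153}{- \frac{23680}{21747}} = 1153 \left(- \frac{21747}{23680}\right) = - \frac{25074291}{23680}$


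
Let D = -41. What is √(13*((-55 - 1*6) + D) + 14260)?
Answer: √12934 ≈ 113.73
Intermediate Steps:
√(13*((-55 - 1*6) + D) + 14260) = √(13*((-55 - 1*6) - 41) + 14260) = √(13*((-55 - 6) - 41) + 14260) = √(13*(-61 - 41) + 14260) = √(13*(-102) + 14260) = √(-1326 + 14260) = √12934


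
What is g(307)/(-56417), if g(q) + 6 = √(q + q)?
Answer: 6/56417 - √614/56417 ≈ -0.00033286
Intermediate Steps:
g(q) = -6 + √2*√q (g(q) = -6 + √(q + q) = -6 + √(2*q) = -6 + √2*√q)
g(307)/(-56417) = (-6 + √2*√307)/(-56417) = (-6 + √614)*(-1/56417) = 6/56417 - √614/56417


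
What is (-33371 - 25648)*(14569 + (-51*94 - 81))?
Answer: -572130186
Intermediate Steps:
(-33371 - 25648)*(14569 + (-51*94 - 81)) = -59019*(14569 + (-4794 - 81)) = -59019*(14569 - 4875) = -59019*9694 = -572130186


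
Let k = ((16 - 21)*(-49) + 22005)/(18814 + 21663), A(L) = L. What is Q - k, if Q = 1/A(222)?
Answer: -4899023/8985894 ≈ -0.54519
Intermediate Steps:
k = 22250/40477 (k = (-5*(-49) + 22005)/40477 = (245 + 22005)*(1/40477) = 22250*(1/40477) = 22250/40477 ≈ 0.54970)
Q = 1/222 ≈ 0.0045045
Q - k = 1/222 - 1*22250/40477 = 1/222 - 22250/40477 = -4899023/8985894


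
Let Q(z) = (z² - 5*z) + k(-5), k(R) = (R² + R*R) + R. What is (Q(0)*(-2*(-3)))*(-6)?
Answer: -1620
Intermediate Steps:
k(R) = R + 2*R² (k(R) = (R² + R²) + R = 2*R² + R = R + 2*R²)
Q(z) = 45 + z² - 5*z (Q(z) = (z² - 5*z) - 5*(1 + 2*(-5)) = (z² - 5*z) - 5*(1 - 10) = (z² - 5*z) - 5*(-9) = (z² - 5*z) + 45 = 45 + z² - 5*z)
(Q(0)*(-2*(-3)))*(-6) = ((45 + 0² - 5*0)*(-2*(-3)))*(-6) = ((45 + 0 + 0)*6)*(-6) = (45*6)*(-6) = 270*(-6) = -1620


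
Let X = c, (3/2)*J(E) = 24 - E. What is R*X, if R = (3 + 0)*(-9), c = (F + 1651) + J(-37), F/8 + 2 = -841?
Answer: 136413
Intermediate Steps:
F = -6744 (F = -16 + 8*(-841) = -16 - 6728 = -6744)
J(E) = 16 - 2*E/3 (J(E) = 2*(24 - E)/3 = 16 - 2*E/3)
c = -15157/3 (c = (-6744 + 1651) + (16 - ⅔*(-37)) = -5093 + (16 + 74/3) = -5093 + 122/3 = -15157/3 ≈ -5052.3)
X = -15157/3 ≈ -5052.3
R = -27 (R = 3*(-9) = -27)
R*X = -27*(-15157/3) = 136413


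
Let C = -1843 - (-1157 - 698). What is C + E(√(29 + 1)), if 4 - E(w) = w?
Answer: 16 - √30 ≈ 10.523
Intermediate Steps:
E(w) = 4 - w
C = 12 (C = -1843 - 1*(-1855) = -1843 + 1855 = 12)
C + E(√(29 + 1)) = 12 + (4 - √(29 + 1)) = 12 + (4 - √30) = 16 - √30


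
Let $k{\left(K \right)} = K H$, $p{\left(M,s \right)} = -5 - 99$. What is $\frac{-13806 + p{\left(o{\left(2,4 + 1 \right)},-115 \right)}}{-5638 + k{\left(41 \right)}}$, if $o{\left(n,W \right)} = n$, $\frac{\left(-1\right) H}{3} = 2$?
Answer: $\frac{6955}{2942} \approx 2.364$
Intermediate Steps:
$H = -6$ ($H = \left(-3\right) 2 = -6$)
$p{\left(M,s \right)} = -104$ ($p{\left(M,s \right)} = -5 - 99 = -104$)
$k{\left(K \right)} = - 6 K$ ($k{\left(K \right)} = K \left(-6\right) = - 6 K$)
$\frac{-13806 + p{\left(o{\left(2,4 + 1 \right)},-115 \right)}}{-5638 + k{\left(41 \right)}} = \frac{-13806 - 104}{-5638 - 246} = - \frac{13910}{-5638 - 246} = - \frac{13910}{-5884} = \left(-13910\right) \left(- \frac{1}{5884}\right) = \frac{6955}{2942}$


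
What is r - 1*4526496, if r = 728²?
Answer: -3996512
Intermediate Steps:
r = 529984
r - 1*4526496 = 529984 - 1*4526496 = 529984 - 4526496 = -3996512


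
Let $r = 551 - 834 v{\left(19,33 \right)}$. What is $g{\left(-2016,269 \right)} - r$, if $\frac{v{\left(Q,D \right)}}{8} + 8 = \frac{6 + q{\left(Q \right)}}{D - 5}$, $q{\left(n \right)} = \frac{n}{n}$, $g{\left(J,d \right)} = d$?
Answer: $-51990$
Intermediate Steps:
$q{\left(n \right)} = 1$
$v{\left(Q,D \right)} = -64 + \frac{56}{-5 + D}$ ($v{\left(Q,D \right)} = -64 + 8 \frac{6 + 1}{D - 5} = -64 + 8 \frac{7}{-5 + D} = -64 + \frac{56}{-5 + D}$)
$r = 52259$ ($r = 551 - 834 \frac{8 \left(47 - 264\right)}{-5 + 33} = 551 - 834 \frac{8 \left(47 - 264\right)}{28} = 551 - 834 \cdot 8 \cdot \frac{1}{28} \left(-217\right) = 551 - -51708 = 551 + 51708 = 52259$)
$g{\left(-2016,269 \right)} - r = 269 - 52259 = -51990$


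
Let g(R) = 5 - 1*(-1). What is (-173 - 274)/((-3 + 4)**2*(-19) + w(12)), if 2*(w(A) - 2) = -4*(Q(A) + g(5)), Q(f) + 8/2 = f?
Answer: 149/15 ≈ 9.9333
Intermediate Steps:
g(R) = 6 (g(R) = 5 + 1 = 6)
Q(f) = -4 + f
w(A) = -2 - 2*A (w(A) = 2 + (-4*((-4 + A) + 6))/2 = 2 + (-4*(2 + A))/2 = 2 + (-8 - 4*A)/2 = 2 + (-4 - 2*A) = -2 - 2*A)
(-173 - 274)/((-3 + 4)**2*(-19) + w(12)) = (-173 - 274)/((-3 + 4)**2*(-19) + (-2 - 2*12)) = -447/(1**2*(-19) + (-2 - 24)) = -447/(1*(-19) - 26) = -447/(-19 - 26) = -447/(-45) = -447*(-1/45) = 149/15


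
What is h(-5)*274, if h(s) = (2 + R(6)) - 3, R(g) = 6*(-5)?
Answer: -8494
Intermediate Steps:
R(g) = -30
h(s) = -31 (h(s) = (2 - 30) - 3 = -28 - 3 = -31)
h(-5)*274 = -31*274 = -8494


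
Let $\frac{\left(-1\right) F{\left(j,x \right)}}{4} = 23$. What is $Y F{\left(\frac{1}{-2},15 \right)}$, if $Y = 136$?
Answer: $-12512$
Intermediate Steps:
$F{\left(j,x \right)} = -92$ ($F{\left(j,x \right)} = \left(-4\right) 23 = -92$)
$Y F{\left(\frac{1}{-2},15 \right)} = 136 \left(-92\right) = -12512$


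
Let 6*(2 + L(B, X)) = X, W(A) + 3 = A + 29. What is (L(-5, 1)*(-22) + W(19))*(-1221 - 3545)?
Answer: -1220096/3 ≈ -4.0670e+5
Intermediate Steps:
W(A) = 26 + A (W(A) = -3 + (A + 29) = -3 + (29 + A) = 26 + A)
L(B, X) = -2 + X/6
(L(-5, 1)*(-22) + W(19))*(-1221 - 3545) = ((-2 + (⅙)*1)*(-22) + (26 + 19))*(-1221 - 3545) = ((-2 + ⅙)*(-22) + 45)*(-4766) = (-11/6*(-22) + 45)*(-4766) = (121/3 + 45)*(-4766) = (256/3)*(-4766) = -1220096/3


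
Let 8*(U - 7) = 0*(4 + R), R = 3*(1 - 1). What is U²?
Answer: 49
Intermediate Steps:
R = 0 (R = 3*0 = 0)
U = 7 (U = 7 + (0*(4 + 0))/8 = 7 + (0*4)/8 = 7 + (⅛)*0 = 7 + 0 = 7)
U² = 7² = 49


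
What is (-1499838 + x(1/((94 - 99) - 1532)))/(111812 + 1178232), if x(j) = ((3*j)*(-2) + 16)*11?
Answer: -576245107/495699407 ≈ -1.1625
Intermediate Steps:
x(j) = 176 - 66*j (x(j) = (-6*j + 16)*11 = (16 - 6*j)*11 = 176 - 66*j)
(-1499838 + x(1/((94 - 99) - 1532)))/(111812 + 1178232) = (-1499838 + (176 - 66/((94 - 99) - 1532)))/(111812 + 1178232) = (-1499838 + (176 - 66/(-5 - 1532)))/1290044 = (-1499838 + (176 - 66/(-1537)))*(1/1290044) = (-1499838 + (176 - 66*(-1/1537)))*(1/1290044) = (-1499838 + (176 + 66/1537))*(1/1290044) = (-1499838 + 270578/1537)*(1/1290044) = -2304980428/1537*1/1290044 = -576245107/495699407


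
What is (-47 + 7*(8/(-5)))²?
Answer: 84681/25 ≈ 3387.2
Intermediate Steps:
(-47 + 7*(8/(-5)))² = (-47 + 7*(8*(-⅕)))² = (-47 + 7*(-8/5))² = (-47 - 56/5)² = (-291/5)² = 84681/25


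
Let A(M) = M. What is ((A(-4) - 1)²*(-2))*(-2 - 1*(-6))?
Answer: -200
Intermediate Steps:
((A(-4) - 1)²*(-2))*(-2 - 1*(-6)) = ((-4 - 1)²*(-2))*(-2 - 1*(-6)) = ((-5)²*(-2))*(-2 + 6) = (25*(-2))*4 = -50*4 = -200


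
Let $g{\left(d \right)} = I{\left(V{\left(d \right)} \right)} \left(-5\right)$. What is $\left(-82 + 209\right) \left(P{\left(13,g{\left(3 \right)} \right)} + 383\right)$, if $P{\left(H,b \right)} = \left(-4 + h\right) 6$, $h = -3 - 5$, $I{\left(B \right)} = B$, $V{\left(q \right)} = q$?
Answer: $39497$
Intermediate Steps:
$h = -8$ ($h = -3 - 5 = -8$)
$g{\left(d \right)} = - 5 d$ ($g{\left(d \right)} = d \left(-5\right) = - 5 d$)
$P{\left(H,b \right)} = -72$ ($P{\left(H,b \right)} = \left(-4 - 8\right) 6 = \left(-12\right) 6 = -72$)
$\left(-82 + 209\right) \left(P{\left(13,g{\left(3 \right)} \right)} + 383\right) = \left(-82 + 209\right) \left(-72 + 383\right) = 127 \cdot 311 = 39497$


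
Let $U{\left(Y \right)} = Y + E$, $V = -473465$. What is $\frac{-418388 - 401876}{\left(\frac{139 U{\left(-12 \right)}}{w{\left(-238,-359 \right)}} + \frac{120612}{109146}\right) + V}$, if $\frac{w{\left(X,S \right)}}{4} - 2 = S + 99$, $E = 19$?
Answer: $\frac{15398907941568}{8888408427659} \approx 1.7325$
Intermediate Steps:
$w{\left(X,S \right)} = 404 + 4 S$ ($w{\left(X,S \right)} = 8 + 4 \left(S + 99\right) = 8 + 4 \left(99 + S\right) = 8 + \left(396 + 4 S\right) = 404 + 4 S$)
$U{\left(Y \right)} = 19 + Y$ ($U{\left(Y \right)} = Y + 19 = 19 + Y$)
$\frac{-418388 - 401876}{\left(\frac{139 U{\left(-12 \right)}}{w{\left(-238,-359 \right)}} + \frac{120612}{109146}\right) + V} = \frac{-418388 - 401876}{\left(\frac{139 \left(19 - 12\right)}{404 + 4 \left(-359\right)} + \frac{120612}{109146}\right) - 473465} = - \frac{820264}{\left(\frac{139 \cdot 7}{404 - 1436} + 120612 \cdot \frac{1}{109146}\right) - 473465} = - \frac{820264}{\left(\frac{973}{-1032} + \frac{20102}{18191}\right) - 473465} = - \frac{820264}{\left(973 \left(- \frac{1}{1032}\right) + \frac{20102}{18191}\right) - 473465} = - \frac{820264}{\left(- \frac{973}{1032} + \frac{20102}{18191}\right) - 473465} = - \frac{820264}{\frac{3045421}{18773112} - 473465} = - \frac{820264}{- \frac{8888408427659}{18773112}} = \left(-820264\right) \left(- \frac{18773112}{8888408427659}\right) = \frac{15398907941568}{8888408427659}$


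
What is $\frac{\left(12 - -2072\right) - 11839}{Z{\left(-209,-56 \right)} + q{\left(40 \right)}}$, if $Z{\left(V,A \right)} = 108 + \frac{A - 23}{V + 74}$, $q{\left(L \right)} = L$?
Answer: $- \frac{1316925}{20059} \approx -65.653$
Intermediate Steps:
$Z{\left(V,A \right)} = 108 + \frac{-23 + A}{74 + V}$
$\frac{\left(12 - -2072\right) - 11839}{Z{\left(-209,-56 \right)} + q{\left(40 \right)}} = \frac{\left(12 - -2072\right) - 11839}{\frac{7969 - 56 + 108 \left(-209\right)}{74 - 209} + 40} = \frac{\left(12 + 2072\right) - 11839}{\frac{7969 - 56 - 22572}{-135} + 40} = \frac{2084 - 11839}{\left(- \frac{1}{135}\right) \left(-14659\right) + 40} = - \frac{9755}{\frac{14659}{135} + 40} = - \frac{9755}{\frac{20059}{135}} = \left(-9755\right) \frac{135}{20059} = - \frac{1316925}{20059}$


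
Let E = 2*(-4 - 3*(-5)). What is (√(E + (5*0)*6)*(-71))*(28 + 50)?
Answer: -5538*√22 ≈ -25976.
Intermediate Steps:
E = 22 (E = 2*(-4 + 15) = 2*11 = 22)
(√(E + (5*0)*6)*(-71))*(28 + 50) = (√(22 + (5*0)*6)*(-71))*(28 + 50) = (√(22 + 0*6)*(-71))*78 = (√(22 + 0)*(-71))*78 = (√22*(-71))*78 = -71*√22*78 = -5538*√22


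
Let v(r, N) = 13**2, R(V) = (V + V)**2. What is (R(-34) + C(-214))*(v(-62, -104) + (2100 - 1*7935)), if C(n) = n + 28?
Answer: -25145708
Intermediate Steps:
R(V) = 4*V**2 (R(V) = (2*V)**2 = 4*V**2)
v(r, N) = 169
C(n) = 28 + n
(R(-34) + C(-214))*(v(-62, -104) + (2100 - 1*7935)) = (4*(-34)**2 + (28 - 214))*(169 + (2100 - 1*7935)) = (4*1156 - 186)*(169 + (2100 - 7935)) = (4624 - 186)*(169 - 5835) = 4438*(-5666) = -25145708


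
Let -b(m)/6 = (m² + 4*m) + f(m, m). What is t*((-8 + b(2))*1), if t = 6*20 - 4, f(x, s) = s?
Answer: -10672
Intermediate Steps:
b(m) = -30*m - 6*m² (b(m) = -6*((m² + 4*m) + m) = -6*(m² + 5*m) = -30*m - 6*m²)
t = 116 (t = 120 - 4 = 116)
t*((-8 + b(2))*1) = 116*((-8 + 6*2*(-5 - 1*2))*1) = 116*((-8 + 6*2*(-5 - 2))*1) = 116*((-8 + 6*2*(-7))*1) = 116*((-8 - 84)*1) = 116*(-92*1) = 116*(-92) = -10672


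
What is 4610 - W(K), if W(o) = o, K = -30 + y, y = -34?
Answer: 4674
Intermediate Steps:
K = -64 (K = -30 - 34 = -64)
4610 - W(K) = 4610 - 1*(-64) = 4610 + 64 = 4674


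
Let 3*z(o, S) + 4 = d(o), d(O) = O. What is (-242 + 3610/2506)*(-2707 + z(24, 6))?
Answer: 2441811521/3759 ≈ 6.4959e+5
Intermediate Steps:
z(o, S) = -4/3 + o/3
(-242 + 3610/2506)*(-2707 + z(24, 6)) = (-242 + 3610/2506)*(-2707 + (-4/3 + (⅓)*24)) = (-242 + 3610*(1/2506))*(-2707 + (-4/3 + 8)) = (-242 + 1805/1253)*(-2707 + 20/3) = -301421/1253*(-8101/3) = 2441811521/3759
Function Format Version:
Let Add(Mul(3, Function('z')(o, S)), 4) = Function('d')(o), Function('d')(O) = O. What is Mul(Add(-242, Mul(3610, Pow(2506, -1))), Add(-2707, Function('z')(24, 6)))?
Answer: Rational(2441811521, 3759) ≈ 6.4959e+5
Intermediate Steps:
Function('z')(o, S) = Add(Rational(-4, 3), Mul(Rational(1, 3), o))
Mul(Add(-242, Mul(3610, Pow(2506, -1))), Add(-2707, Function('z')(24, 6))) = Mul(Add(-242, Mul(3610, Pow(2506, -1))), Add(-2707, Add(Rational(-4, 3), Mul(Rational(1, 3), 24)))) = Mul(Add(-242, Mul(3610, Rational(1, 2506))), Add(-2707, Add(Rational(-4, 3), 8))) = Mul(Add(-242, Rational(1805, 1253)), Add(-2707, Rational(20, 3))) = Mul(Rational(-301421, 1253), Rational(-8101, 3)) = Rational(2441811521, 3759)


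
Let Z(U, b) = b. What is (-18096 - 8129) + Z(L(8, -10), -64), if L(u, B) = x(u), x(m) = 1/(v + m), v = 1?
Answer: -26289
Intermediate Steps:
x(m) = 1/(1 + m)
L(u, B) = 1/(1 + u)
(-18096 - 8129) + Z(L(8, -10), -64) = (-18096 - 8129) - 64 = -26225 - 64 = -26289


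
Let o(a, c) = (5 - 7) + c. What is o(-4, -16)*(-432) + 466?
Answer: 8242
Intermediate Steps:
o(a, c) = -2 + c
o(-4, -16)*(-432) + 466 = (-2 - 16)*(-432) + 466 = -18*(-432) + 466 = 7776 + 466 = 8242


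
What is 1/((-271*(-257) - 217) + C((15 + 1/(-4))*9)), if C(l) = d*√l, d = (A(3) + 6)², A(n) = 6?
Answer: 34715/2408886098 - 54*√59/1204443049 ≈ 1.4067e-5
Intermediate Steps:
d = 144 (d = (6 + 6)² = 12² = 144)
C(l) = 144*√l
1/((-271*(-257) - 217) + C((15 + 1/(-4))*9)) = 1/((-271*(-257) - 217) + 144*√((15 + 1/(-4))*9)) = 1/((69647 - 217) + 144*√((15 - ¼)*9)) = 1/(69430 + 144*√((59/4)*9)) = 1/(69430 + 144*√(531/4)) = 1/(69430 + 144*(3*√59/2)) = 1/(69430 + 216*√59)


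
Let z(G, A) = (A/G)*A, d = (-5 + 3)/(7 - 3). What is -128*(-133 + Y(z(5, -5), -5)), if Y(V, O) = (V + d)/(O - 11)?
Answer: 17060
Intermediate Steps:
d = -½ (d = -2/4 = -2*¼ = -½ ≈ -0.50000)
z(G, A) = A²/G
Y(V, O) = (-½ + V)/(-11 + O) (Y(V, O) = (V - ½)/(O - 11) = (-½ + V)/(-11 + O))
-128*(-133 + Y(z(5, -5), -5)) = -128*(-133 + (-½ + (-5)²/5)/(-11 - 5)) = -128*(-133 + (-½ + 25*(⅕))/(-16)) = -128*(-133 - (-½ + 5)/16) = -128*(-133 - 1/16*9/2) = -128*(-133 - 9/32) = -128*(-4265/32) = 17060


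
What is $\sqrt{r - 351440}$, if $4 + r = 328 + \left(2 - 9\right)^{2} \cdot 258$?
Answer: $i \sqrt{338474} \approx 581.79 i$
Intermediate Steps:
$r = 12966$ ($r = -4 + \left(328 + \left(2 - 9\right)^{2} \cdot 258\right) = -4 + \left(328 + \left(-7\right)^{2} \cdot 258\right) = -4 + \left(328 + 49 \cdot 258\right) = -4 + \left(328 + 12642\right) = -4 + 12970 = 12966$)
$\sqrt{r - 351440} = \sqrt{12966 - 351440} = \sqrt{-338474} = i \sqrt{338474}$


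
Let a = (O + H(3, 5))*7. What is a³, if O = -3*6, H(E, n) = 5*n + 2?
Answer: 250047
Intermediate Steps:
H(E, n) = 2 + 5*n
O = -18
a = 63 (a = (-18 + (2 + 5*5))*7 = (-18 + (2 + 25))*7 = (-18 + 27)*7 = 9*7 = 63)
a³ = 63³ = 250047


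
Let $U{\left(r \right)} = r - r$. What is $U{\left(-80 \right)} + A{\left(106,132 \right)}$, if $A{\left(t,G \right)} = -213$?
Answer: $-213$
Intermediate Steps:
$U{\left(r \right)} = 0$
$U{\left(-80 \right)} + A{\left(106,132 \right)} = 0 - 213 = -213$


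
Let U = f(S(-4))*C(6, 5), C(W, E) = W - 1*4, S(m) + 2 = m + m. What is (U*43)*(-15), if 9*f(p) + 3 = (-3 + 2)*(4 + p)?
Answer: -430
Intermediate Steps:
S(m) = -2 + 2*m (S(m) = -2 + (m + m) = -2 + 2*m)
f(p) = -7/9 - p/9 (f(p) = -1/3 + ((-3 + 2)*(4 + p))/9 = -1/3 + (-(4 + p))/9 = -1/3 + (-4 - p)/9 = -1/3 + (-4/9 - p/9) = -7/9 - p/9)
C(W, E) = -4 + W (C(W, E) = W - 4 = -4 + W)
U = 2/3 (U = (-7/9 - (-2 + 2*(-4))/9)*(-4 + 6) = (-7/9 - (-2 - 8)/9)*2 = (-7/9 - 1/9*(-10))*2 = (-7/9 + 10/9)*2 = (1/3)*2 = 2/3 ≈ 0.66667)
(U*43)*(-15) = ((2/3)*43)*(-15) = (86/3)*(-15) = -430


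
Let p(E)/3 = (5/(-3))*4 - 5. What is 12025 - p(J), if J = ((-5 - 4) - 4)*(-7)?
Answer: 12060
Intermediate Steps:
J = 91 (J = (-9 - 4)*(-7) = -13*(-7) = 91)
p(E) = -35 (p(E) = 3*((5/(-3))*4 - 5) = 3*((5*(-⅓))*4 - 5) = 3*(-5/3*4 - 5) = 3*(-20/3 - 5) = 3*(-35/3) = -35)
12025 - p(J) = 12025 - 1*(-35) = 12025 + 35 = 12060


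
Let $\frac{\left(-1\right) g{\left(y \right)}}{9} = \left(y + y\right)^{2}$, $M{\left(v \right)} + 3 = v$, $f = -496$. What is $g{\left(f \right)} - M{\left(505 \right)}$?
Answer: $-8857078$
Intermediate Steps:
$M{\left(v \right)} = -3 + v$
$g{\left(y \right)} = - 36 y^{2}$ ($g{\left(y \right)} = - 9 \left(y + y\right)^{2} = - 9 \left(2 y\right)^{2} = - 9 \cdot 4 y^{2} = - 36 y^{2}$)
$g{\left(f \right)} - M{\left(505 \right)} = - 36 \left(-496\right)^{2} - \left(-3 + 505\right) = \left(-36\right) 246016 - 502 = -8856576 - 502 = -8857078$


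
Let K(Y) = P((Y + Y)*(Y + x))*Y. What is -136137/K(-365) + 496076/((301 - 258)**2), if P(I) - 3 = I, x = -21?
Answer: 51022062697733/190171119955 ≈ 268.30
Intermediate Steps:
P(I) = 3 + I
K(Y) = Y*(3 + 2*Y*(-21 + Y)) (K(Y) = (3 + (Y + Y)*(Y - 21))*Y = (3 + (2*Y)*(-21 + Y))*Y = (3 + 2*Y*(-21 + Y))*Y = Y*(3 + 2*Y*(-21 + Y)))
-136137/K(-365) + 496076/((301 - 258)**2) = -136137*(-1/(365*(3 + 2*(-365)*(-21 - 365)))) + 496076/((301 - 258)**2) = -136137*(-1/(365*(3 + 2*(-365)*(-386)))) + 496076/(43**2) = -136137*(-1/(365*(3 + 281780))) + 496076/1849 = -136137/((-365*281783)) + 496076*(1/1849) = -136137/(-102850795) + 496076/1849 = -136137*(-1/102850795) + 496076/1849 = 136137/102850795 + 496076/1849 = 51022062697733/190171119955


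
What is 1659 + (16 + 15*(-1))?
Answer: 1660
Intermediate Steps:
1659 + (16 + 15*(-1)) = 1659 + (16 - 15) = 1659 + 1 = 1660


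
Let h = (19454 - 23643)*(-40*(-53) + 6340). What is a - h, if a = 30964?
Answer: 35469904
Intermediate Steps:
h = -35438940 (h = -4189*(2120 + 6340) = -4189*8460 = -35438940)
a - h = 30964 - 1*(-35438940) = 30964 + 35438940 = 35469904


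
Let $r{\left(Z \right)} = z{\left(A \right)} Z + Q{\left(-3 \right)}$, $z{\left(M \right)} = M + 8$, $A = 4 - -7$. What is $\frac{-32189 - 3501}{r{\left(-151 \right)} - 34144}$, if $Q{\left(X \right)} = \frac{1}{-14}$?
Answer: $\frac{499660}{518183} \approx 0.96425$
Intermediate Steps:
$Q{\left(X \right)} = - \frac{1}{14}$
$A = 11$ ($A = 4 + 7 = 11$)
$z{\left(M \right)} = 8 + M$
$r{\left(Z \right)} = - \frac{1}{14} + 19 Z$ ($r{\left(Z \right)} = \left(8 + 11\right) Z - \frac{1}{14} = 19 Z - \frac{1}{14} = - \frac{1}{14} + 19 Z$)
$\frac{-32189 - 3501}{r{\left(-151 \right)} - 34144} = \frac{-32189 - 3501}{\left(- \frac{1}{14} + 19 \left(-151\right)\right) - 34144} = - \frac{35690}{\left(- \frac{1}{14} - 2869\right) - 34144} = - \frac{35690}{- \frac{40167}{14} - 34144} = - \frac{35690}{- \frac{518183}{14}} = \left(-35690\right) \left(- \frac{14}{518183}\right) = \frac{499660}{518183}$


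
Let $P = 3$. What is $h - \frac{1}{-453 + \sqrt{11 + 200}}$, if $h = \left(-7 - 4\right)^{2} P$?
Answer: $\frac{74414727}{204998} + \frac{\sqrt{211}}{204998} \approx 363.0$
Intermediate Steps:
$h = 363$ ($h = \left(-7 - 4\right)^{2} \cdot 3 = \left(-11\right)^{2} \cdot 3 = 121 \cdot 3 = 363$)
$h - \frac{1}{-453 + \sqrt{11 + 200}} = 363 - \frac{1}{-453 + \sqrt{11 + 200}} = 363 - \frac{1}{-453 + \sqrt{211}}$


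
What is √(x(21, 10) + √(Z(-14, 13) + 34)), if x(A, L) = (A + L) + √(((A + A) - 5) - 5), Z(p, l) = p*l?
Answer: √(31 + 4*√2 + 2*I*√37) ≈ 6.1351 + 0.99146*I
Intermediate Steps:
Z(p, l) = l*p
x(A, L) = A + L + √(-10 + 2*A) (x(A, L) = (A + L) + √((2*A - 5) - 5) = (A + L) + √((-5 + 2*A) - 5) = (A + L) + √(-10 + 2*A) = A + L + √(-10 + 2*A))
√(x(21, 10) + √(Z(-14, 13) + 34)) = √((21 + 10 + √(-10 + 2*21)) + √(13*(-14) + 34)) = √((21 + 10 + √(-10 + 42)) + √(-182 + 34)) = √((21 + 10 + √32) + √(-148)) = √((21 + 10 + 4*√2) + 2*I*√37) = √((31 + 4*√2) + 2*I*√37) = √(31 + 4*√2 + 2*I*√37)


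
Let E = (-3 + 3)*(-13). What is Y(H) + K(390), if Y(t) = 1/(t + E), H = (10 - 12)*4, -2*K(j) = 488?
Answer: -1953/8 ≈ -244.13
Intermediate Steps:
K(j) = -244 (K(j) = -1/2*488 = -244)
E = 0 (E = 0*(-13) = 0)
H = -8 (H = -2*4 = -8)
Y(t) = 1/t (Y(t) = 1/(t + 0) = 1/t)
Y(H) + K(390) = 1/(-8) - 244 = -1/8 - 244 = -1953/8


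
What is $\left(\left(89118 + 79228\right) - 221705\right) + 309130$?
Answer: $255771$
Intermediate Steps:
$\left(\left(89118 + 79228\right) - 221705\right) + 309130 = \left(168346 - 221705\right) + 309130 = -53359 + 309130 = 255771$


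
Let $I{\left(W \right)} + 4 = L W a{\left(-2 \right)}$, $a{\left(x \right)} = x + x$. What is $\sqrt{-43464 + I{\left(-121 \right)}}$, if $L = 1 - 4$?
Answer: $2 i \sqrt{11230} \approx 211.94 i$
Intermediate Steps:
$a{\left(x \right)} = 2 x$
$L = -3$
$I{\left(W \right)} = -4 + 12 W$ ($I{\left(W \right)} = -4 + - 3 W 2 \left(-2\right) = -4 + - 3 W \left(-4\right) = -4 + 12 W$)
$\sqrt{-43464 + I{\left(-121 \right)}} = \sqrt{-43464 + \left(-4 + 12 \left(-121\right)\right)} = \sqrt{-43464 - 1456} = \sqrt{-44920} = 2 i \sqrt{11230}$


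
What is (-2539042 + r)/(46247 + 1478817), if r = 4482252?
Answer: 971605/762532 ≈ 1.2742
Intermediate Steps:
(-2539042 + r)/(46247 + 1478817) = (-2539042 + 4482252)/(46247 + 1478817) = 1943210/1525064 = 1943210*(1/1525064) = 971605/762532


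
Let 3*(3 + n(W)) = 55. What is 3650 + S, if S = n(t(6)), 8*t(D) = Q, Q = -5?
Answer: 10996/3 ≈ 3665.3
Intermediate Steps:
t(D) = -5/8 (t(D) = (⅛)*(-5) = -5/8)
n(W) = 46/3 (n(W) = -3 + (⅓)*55 = -3 + 55/3 = 46/3)
S = 46/3 ≈ 15.333
3650 + S = 3650 + 46/3 = 10996/3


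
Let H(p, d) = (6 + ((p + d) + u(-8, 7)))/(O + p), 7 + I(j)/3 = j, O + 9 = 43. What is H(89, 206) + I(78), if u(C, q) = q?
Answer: 26507/123 ≈ 215.50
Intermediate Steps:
O = 34 (O = -9 + 43 = 34)
I(j) = -21 + 3*j
H(p, d) = (13 + d + p)/(34 + p) (H(p, d) = (6 + ((p + d) + 7))/(34 + p) = (6 + ((d + p) + 7))/(34 + p) = (6 + (7 + d + p))/(34 + p) = (13 + d + p)/(34 + p))
H(89, 206) + I(78) = (13 + 206 + 89)/(34 + 89) + (-21 + 3*78) = 308/123 + (-21 + 234) = (1/123)*308 + 213 = 308/123 + 213 = 26507/123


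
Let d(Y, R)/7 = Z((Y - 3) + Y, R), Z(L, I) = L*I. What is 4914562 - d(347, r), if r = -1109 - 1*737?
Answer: 13843664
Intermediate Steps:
r = -1846 (r = -1109 - 737 = -1846)
Z(L, I) = I*L
d(Y, R) = 7*R*(-3 + 2*Y) (d(Y, R) = 7*(R*((Y - 3) + Y)) = 7*(R*((-3 + Y) + Y)) = 7*(R*(-3 + 2*Y)) = 7*R*(-3 + 2*Y))
4914562 - d(347, r) = 4914562 - 7*(-1846)*(-3 + 2*347) = 4914562 - 7*(-1846)*(-3 + 694) = 4914562 - 7*(-1846)*691 = 4914562 - 1*(-8929102) = 4914562 + 8929102 = 13843664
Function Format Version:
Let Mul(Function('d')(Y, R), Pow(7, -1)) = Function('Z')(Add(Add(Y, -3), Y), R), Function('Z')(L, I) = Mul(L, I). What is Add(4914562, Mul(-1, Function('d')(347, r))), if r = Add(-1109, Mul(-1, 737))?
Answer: 13843664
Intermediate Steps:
r = -1846 (r = Add(-1109, -737) = -1846)
Function('Z')(L, I) = Mul(I, L)
Function('d')(Y, R) = Mul(7, R, Add(-3, Mul(2, Y))) (Function('d')(Y, R) = Mul(7, Mul(R, Add(Add(Y, -3), Y))) = Mul(7, Mul(R, Add(Add(-3, Y), Y))) = Mul(7, Mul(R, Add(-3, Mul(2, Y)))) = Mul(7, R, Add(-3, Mul(2, Y))))
Add(4914562, Mul(-1, Function('d')(347, r))) = Add(4914562, Mul(-1, Mul(7, -1846, Add(-3, Mul(2, 347))))) = Add(4914562, Mul(-1, Mul(7, -1846, Add(-3, 694)))) = Add(4914562, Mul(-1, Mul(7, -1846, 691))) = Add(4914562, Mul(-1, -8929102)) = Add(4914562, 8929102) = 13843664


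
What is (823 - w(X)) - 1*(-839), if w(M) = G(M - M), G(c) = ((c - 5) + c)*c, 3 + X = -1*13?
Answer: 1662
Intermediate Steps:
X = -16 (X = -3 - 1*13 = -3 - 13 = -16)
G(c) = c*(-5 + 2*c) (G(c) = ((-5 + c) + c)*c = (-5 + 2*c)*c = c*(-5 + 2*c))
w(M) = 0 (w(M) = (M - M)*(-5 + 2*(M - M)) = 0*(-5 + 2*0) = 0*(-5 + 0) = 0*(-5) = 0)
(823 - w(X)) - 1*(-839) = (823 - 1*0) - 1*(-839) = (823 + 0) + 839 = 823 + 839 = 1662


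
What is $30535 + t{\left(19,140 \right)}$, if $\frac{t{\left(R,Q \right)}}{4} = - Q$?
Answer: $29975$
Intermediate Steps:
$t{\left(R,Q \right)} = - 4 Q$ ($t{\left(R,Q \right)} = 4 \left(- Q\right) = - 4 Q$)
$30535 + t{\left(19,140 \right)} = 30535 - 560 = 29975$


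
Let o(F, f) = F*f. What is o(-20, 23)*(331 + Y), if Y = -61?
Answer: -124200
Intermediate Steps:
o(-20, 23)*(331 + Y) = (-20*23)*(331 - 61) = -460*270 = -124200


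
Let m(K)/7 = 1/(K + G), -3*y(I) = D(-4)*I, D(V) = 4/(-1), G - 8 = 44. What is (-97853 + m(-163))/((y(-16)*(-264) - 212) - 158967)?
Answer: 10861690/17043717 ≈ 0.63728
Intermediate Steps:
G = 52 (G = 8 + 44 = 52)
D(V) = -4 (D(V) = 4*(-1) = -4)
y(I) = 4*I/3 (y(I) = -(-4)*I/3 = 4*I/3)
m(K) = 7/(52 + K) (m(K) = 7/(K + 52) = 7/(52 + K))
(-97853 + m(-163))/((y(-16)*(-264) - 212) - 158967) = (-97853 + 7/(52 - 163))/((((4/3)*(-16))*(-264) - 212) - 158967) = (-97853 + 7/(-111))/((-64/3*(-264) - 212) - 158967) = (-97853 + 7*(-1/111))/((5632 - 212) - 158967) = (-97853 - 7/111)/(5420 - 158967) = -10861690/111/(-153547) = -10861690/111*(-1/153547) = 10861690/17043717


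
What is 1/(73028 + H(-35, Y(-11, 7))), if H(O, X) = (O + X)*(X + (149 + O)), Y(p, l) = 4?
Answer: 1/69370 ≈ 1.4415e-5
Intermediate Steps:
H(O, X) = (O + X)*(149 + O + X)
1/(73028 + H(-35, Y(-11, 7))) = 1/(73028 + ((-35)**2 + 4**2 + 149*(-35) + 149*4 + 2*(-35)*4)) = 1/(73028 + (1225 + 16 - 5215 + 596 - 280)) = 1/(73028 - 3658) = 1/69370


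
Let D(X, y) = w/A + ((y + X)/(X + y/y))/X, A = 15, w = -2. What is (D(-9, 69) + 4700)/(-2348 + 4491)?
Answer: 47007/21430 ≈ 2.1935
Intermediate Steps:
D(X, y) = -2/15 + (X + y)/(X*(1 + X)) (D(X, y) = -2/15 + ((y + X)/(X + y/y))/X = -2*1/15 + ((X + y)/(X + 1))/X = -2/15 + ((X + y)/(1 + X))/X = -2/15 + (X + y)/(X*(1 + X)))
(D(-9, 69) + 4700)/(-2348 + 4491) = ((1/15)*(-2*(-9)² + 13*(-9) + 15*69)/(-9*(1 - 9)) + 4700)/(-2348 + 4491) = ((1/15)*(-⅑)*(-2*81 - 117 + 1035)/(-8) + 4700)/2143 = ((1/15)*(-⅑)*(-⅛)*(-162 - 117 + 1035) + 4700)*(1/2143) = ((1/15)*(-⅑)*(-⅛)*756 + 4700)*(1/2143) = (7/10 + 4700)*(1/2143) = (47007/10)*(1/2143) = 47007/21430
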